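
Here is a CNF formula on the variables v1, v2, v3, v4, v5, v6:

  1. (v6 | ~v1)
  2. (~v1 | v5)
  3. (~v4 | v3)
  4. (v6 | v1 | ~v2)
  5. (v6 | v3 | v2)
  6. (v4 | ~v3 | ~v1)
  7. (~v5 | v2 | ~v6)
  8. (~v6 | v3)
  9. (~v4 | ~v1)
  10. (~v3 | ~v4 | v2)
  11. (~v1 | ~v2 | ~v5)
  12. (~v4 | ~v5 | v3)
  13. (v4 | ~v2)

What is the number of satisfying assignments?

5

Satisfying assignments:
  v1=F v2=F v3=T v4=F v5=F v6=F
  v1=F v2=F v3=T v4=F v5=F v6=T
  v1=F v2=F v3=T v4=F v5=T v6=F
  v1=F v2=T v3=T v4=T v5=F v6=T
  v1=F v2=T v3=T v4=T v5=T v6=T
That's 5 in total.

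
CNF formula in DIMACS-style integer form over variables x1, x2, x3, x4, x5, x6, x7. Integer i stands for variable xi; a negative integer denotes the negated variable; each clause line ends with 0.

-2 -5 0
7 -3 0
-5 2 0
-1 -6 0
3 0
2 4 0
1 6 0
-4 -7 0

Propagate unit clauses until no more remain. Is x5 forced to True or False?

(x3) is a unit clause: x3 = True.
In (x7 \/ ~x3), ~x3 is now false; x7 must hold, so x7 = True.
In (~x4 \/ ~x7), ~x7 is now false; ~x4 must hold, so x4 = False.
In (x4 \/ x2), x4 is now false; x2 must hold, so x2 = True.
(~x5 \/ ~x2): since x2 = True, the clause reduces to (~x5). x5 = False.

False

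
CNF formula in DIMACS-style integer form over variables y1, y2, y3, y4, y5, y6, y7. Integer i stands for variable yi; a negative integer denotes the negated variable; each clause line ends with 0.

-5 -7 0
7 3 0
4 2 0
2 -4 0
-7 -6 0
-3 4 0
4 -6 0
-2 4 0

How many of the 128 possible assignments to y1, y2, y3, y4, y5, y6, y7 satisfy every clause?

12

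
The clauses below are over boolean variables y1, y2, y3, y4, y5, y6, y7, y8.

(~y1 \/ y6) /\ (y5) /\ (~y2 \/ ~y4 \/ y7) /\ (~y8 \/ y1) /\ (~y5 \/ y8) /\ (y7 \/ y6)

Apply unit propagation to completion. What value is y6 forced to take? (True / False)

(y5) is a unit clause: y5 = True.
In (y8 \/ ~y5), ~y5 is now false; y8 must hold, so y8 = True.
In (y1 \/ ~y8), ~y8 is now false; y1 must hold, so y1 = True.
(y6 \/ ~y1) with y1 = True leaves only y6, so y6 = True.

True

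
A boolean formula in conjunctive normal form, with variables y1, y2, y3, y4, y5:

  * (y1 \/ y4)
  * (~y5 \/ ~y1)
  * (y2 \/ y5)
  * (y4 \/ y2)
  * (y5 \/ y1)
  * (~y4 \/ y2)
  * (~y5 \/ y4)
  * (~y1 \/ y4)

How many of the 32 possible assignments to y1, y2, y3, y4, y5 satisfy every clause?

4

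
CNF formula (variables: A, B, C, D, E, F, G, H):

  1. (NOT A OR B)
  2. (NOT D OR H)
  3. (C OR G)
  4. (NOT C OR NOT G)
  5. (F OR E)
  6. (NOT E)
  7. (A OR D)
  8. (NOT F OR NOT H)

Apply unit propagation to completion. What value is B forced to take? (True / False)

(NOT E) stands alone — E = False.
In (E OR F), E is now false; F must hold, so F = True.
From (NOT F OR NOT H) and F = True: H = False.
In (H OR NOT D), H is now false; NOT D must hold, so D = False.
From (D OR A) and D = False: A = True.
From (NOT A OR B) and A = True: B = True.

True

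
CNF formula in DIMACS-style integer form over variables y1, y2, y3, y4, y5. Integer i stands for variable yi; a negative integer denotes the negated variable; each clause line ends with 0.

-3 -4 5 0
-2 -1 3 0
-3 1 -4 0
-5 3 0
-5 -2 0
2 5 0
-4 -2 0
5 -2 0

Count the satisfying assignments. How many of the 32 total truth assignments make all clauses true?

3

The models are:
  y1=0 y2=0 y3=1 y4=0 y5=1
  y1=1 y2=0 y3=1 y4=0 y5=1
  y1=1 y2=0 y3=1 y4=1 y5=1
That's 3 in total.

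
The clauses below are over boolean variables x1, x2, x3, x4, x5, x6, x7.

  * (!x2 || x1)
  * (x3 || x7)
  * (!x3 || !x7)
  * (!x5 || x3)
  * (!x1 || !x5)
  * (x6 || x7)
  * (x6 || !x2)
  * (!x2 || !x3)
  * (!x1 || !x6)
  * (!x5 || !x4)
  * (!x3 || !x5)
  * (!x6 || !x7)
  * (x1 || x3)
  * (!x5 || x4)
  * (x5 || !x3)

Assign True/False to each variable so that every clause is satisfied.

x1=1, x2=0, x3=0, x4=1, x5=0, x6=0, x7=1

Check each clause:
  1. (!x2 || x1) — x1 is true.
  2. (x3 || x7) — x7 is true.
  3. (!x3 || !x7) — !x3 is true.
  4. (x3 || !x5) — !x5 is true.
  5. (!x5 || !x1) — !x5 is true.
  6. (x6 || x7) — x7 is true.
  7. (!x2 || x6) — !x2 is true.
  8. (!x3 || !x2) — !x3 is true.
  9. (!x6 || !x1) — !x6 is true.
  10. (!x4 || !x5) — !x5 is true.
  11. (!x5 || !x3) — !x5 is true.
  12. (!x7 || !x6) — !x6 is true.
  13. (x1 || x3) — x1 is true.
  14. (x4 || !x5) — !x5 is true.
  15. (x5 || !x3) — !x3 is true.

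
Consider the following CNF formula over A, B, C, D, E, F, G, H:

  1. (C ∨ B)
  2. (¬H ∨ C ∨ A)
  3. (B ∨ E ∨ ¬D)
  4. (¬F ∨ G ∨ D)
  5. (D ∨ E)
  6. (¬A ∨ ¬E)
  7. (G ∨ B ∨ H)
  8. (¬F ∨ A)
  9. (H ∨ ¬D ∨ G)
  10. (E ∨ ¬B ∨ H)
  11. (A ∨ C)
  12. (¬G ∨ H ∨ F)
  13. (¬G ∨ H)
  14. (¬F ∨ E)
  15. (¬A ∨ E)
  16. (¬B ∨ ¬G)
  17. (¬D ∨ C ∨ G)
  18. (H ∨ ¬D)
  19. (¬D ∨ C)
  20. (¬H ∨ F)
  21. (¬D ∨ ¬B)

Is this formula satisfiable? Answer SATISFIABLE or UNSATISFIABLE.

C occurs only positively in the remaining clauses — set C = True.
Branch on A: take A = False.
  then F is forced to False.
  then H is forced to False.
  then G is forced to False.
  then B is forced to True.
  then D is forced to False.
  then E is forced to True.
So A=0, B=1, C=1, D=0, E=1, F=0, G=0, H=0 is a satisfying assignment.

SATISFIABLE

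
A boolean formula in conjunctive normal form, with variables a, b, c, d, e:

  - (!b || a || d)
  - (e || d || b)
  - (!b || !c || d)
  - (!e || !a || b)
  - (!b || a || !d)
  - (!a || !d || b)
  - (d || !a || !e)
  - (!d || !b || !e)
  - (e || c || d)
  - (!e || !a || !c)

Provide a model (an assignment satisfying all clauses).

a = False  b = False  c = True  d = True  e = True

Check each clause:
  1. (a || d || !b) — d is true.
  2. (d || e || b) — d is true.
  3. (d || !b || !c) — d is true.
  4. (!e || !a || b) — !a is true.
  5. (a || !d || !b) — !b is true.
  6. (!d || !a || b) — !a is true.
  7. (d || !e || !a) — d is true.
  8. (!b || !e || !d) — !b is true.
  9. (e || c || d) — c is true.
  10. (!e || !c || !a) — !a is true.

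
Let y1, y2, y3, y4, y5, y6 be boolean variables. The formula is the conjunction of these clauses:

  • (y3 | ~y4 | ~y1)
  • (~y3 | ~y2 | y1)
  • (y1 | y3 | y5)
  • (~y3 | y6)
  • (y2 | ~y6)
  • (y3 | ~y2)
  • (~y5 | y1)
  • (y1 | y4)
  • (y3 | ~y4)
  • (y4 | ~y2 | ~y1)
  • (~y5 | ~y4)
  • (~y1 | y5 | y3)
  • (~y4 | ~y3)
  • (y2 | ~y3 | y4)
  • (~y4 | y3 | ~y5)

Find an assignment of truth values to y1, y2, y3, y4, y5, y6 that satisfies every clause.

y1 = 1, y2 = 0, y3 = 0, y4 = 0, y5 = 1, y6 = 0

Branch on y1: take y1 = True.
For the remaining variables, y2 = False, y3 = False, y4 = False, y5 = True, y6 = False works.
Every clause has at least one true literal under this assignment.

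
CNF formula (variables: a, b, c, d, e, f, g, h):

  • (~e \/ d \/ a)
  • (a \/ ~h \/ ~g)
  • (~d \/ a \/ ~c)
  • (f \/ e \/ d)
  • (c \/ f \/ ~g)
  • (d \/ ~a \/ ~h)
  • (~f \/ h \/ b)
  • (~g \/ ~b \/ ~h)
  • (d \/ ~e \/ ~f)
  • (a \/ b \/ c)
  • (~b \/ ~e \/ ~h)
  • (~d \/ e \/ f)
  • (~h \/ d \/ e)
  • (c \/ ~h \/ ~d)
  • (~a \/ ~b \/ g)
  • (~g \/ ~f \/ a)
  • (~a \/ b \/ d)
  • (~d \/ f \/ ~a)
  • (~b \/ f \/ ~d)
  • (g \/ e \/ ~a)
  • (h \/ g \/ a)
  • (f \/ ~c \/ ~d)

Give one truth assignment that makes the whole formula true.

a=True, b=False, c=True, d=True, e=True, f=True, g=True, h=True

Branch on a: take a = True.
Branch on b: take b = False.
  then d is forced to True.
  then f is forced to True.
  then h is forced to True.
  then c is forced to True.
Set e = True and propagate.
g is now unconstrained; take g = True.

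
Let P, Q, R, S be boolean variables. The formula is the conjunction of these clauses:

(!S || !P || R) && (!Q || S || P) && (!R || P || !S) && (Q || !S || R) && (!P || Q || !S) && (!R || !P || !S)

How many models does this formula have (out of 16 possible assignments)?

7

The models are:
  P=F Q=F R=F S=F
  P=F Q=F R=T S=F
  P=F Q=T R=F S=T
  P=T Q=F R=F S=F
  P=T Q=F R=T S=F
  P=T Q=T R=F S=F
  P=T Q=T R=T S=F
Count: 7.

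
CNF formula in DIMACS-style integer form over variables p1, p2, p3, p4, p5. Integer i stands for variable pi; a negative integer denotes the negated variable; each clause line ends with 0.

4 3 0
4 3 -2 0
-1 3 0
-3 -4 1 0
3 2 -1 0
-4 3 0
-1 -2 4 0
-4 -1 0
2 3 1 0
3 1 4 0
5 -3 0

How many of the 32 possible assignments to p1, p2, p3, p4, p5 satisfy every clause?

3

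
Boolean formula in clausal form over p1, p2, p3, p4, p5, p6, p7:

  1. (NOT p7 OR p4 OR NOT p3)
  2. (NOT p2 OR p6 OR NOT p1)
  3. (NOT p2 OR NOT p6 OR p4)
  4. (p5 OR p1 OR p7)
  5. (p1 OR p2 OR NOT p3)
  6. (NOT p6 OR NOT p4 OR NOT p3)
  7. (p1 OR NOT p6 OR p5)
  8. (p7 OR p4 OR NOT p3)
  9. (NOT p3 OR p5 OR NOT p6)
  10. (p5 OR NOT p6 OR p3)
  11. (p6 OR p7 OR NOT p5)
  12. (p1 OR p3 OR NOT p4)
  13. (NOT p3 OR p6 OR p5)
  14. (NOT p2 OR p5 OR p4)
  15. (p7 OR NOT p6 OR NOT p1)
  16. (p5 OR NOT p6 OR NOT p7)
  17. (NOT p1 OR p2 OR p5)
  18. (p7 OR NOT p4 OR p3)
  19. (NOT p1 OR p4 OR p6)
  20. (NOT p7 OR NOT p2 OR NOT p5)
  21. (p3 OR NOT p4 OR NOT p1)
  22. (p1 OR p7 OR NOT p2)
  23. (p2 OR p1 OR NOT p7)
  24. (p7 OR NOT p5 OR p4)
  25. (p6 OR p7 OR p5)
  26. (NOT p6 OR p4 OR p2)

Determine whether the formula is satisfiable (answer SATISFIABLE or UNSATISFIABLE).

SATISFIABLE

Try p1 = True.
For the remaining variables, p2 = False, p3 = True, p4 = True, p5 = True, p6 = False, p7 = True works.
Every clause has at least one true literal under this assignment.
So p1 = True  p2 = False  p3 = True  p4 = True  p5 = True  p6 = False  p7 = True is a satisfying assignment.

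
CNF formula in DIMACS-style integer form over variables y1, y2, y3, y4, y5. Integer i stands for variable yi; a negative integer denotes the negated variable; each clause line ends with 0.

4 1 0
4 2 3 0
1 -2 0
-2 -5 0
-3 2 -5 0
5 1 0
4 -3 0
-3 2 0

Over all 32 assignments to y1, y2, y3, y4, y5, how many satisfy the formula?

6

Satisfying assignments:
  y1=0 y2=0 y3=0 y4=1 y5=1
  y1=1 y2=0 y3=0 y4=1 y5=0
  y1=1 y2=0 y3=0 y4=1 y5=1
  y1=1 y2=1 y3=0 y4=0 y5=0
  y1=1 y2=1 y3=0 y4=1 y5=0
  y1=1 y2=1 y3=1 y4=1 y5=0
That's 6 in total.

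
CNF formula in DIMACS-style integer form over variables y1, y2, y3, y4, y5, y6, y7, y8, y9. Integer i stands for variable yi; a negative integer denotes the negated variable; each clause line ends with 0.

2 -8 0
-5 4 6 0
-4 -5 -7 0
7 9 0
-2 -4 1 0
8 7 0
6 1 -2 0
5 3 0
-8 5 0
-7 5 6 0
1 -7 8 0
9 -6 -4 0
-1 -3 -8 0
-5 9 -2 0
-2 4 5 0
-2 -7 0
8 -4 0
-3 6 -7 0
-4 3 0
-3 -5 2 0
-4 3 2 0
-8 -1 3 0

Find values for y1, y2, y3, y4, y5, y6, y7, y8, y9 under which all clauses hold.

y9 occurs only positively in the remaining clauses — set y9 = True.
Try y1 = False.
Branch on y2: take y2 = True.
  then y4 is forced to False.
  then y6 is forced to True.
  then y5 is forced to True.
  then y7 is forced to False.
  then y8 is forced to True.
y3 is now unconstrained; take y3 = True.
Every clause has at least one true literal under this assignment.

y1 = False, y2 = True, y3 = True, y4 = False, y5 = True, y6 = True, y7 = False, y8 = True, y9 = True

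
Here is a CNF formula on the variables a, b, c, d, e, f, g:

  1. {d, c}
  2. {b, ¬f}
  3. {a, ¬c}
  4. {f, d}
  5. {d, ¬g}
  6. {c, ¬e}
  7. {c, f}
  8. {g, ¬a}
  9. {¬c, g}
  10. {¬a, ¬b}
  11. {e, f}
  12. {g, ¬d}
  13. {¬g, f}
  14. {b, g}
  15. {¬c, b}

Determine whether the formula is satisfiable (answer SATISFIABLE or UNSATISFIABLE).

Set a = False and propagate.
  then c is forced to False.
  then d is forced to True.
  then e is forced to False.
  then f is forced to True.
  then b is forced to True.
  then g is forced to True.
So a=F, b=T, c=F, d=T, e=F, f=T, g=T is a satisfying assignment.

SATISFIABLE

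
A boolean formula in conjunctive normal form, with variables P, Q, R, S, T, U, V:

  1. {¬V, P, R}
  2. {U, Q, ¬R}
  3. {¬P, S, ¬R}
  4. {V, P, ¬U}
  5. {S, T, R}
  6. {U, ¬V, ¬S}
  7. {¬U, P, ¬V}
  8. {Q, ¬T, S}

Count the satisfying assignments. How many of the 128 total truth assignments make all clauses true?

37

Case analysis on P and R:
  P=1, R=1: T free; 5 ways for (Q,S,U,V) × 2^1 = 10.
  P=1, R=0: 16 of the 32 assignments to (Q,S,T,U,V) work.
  P=0, R=1: T free; 3 ways for (Q,S,U,V) × 2^1 = 6.
  P=0, R=0: 5 of the 32 assignments to (Q,S,T,U,V) work.
Total: 10 + 16 + 6 + 5 = 37.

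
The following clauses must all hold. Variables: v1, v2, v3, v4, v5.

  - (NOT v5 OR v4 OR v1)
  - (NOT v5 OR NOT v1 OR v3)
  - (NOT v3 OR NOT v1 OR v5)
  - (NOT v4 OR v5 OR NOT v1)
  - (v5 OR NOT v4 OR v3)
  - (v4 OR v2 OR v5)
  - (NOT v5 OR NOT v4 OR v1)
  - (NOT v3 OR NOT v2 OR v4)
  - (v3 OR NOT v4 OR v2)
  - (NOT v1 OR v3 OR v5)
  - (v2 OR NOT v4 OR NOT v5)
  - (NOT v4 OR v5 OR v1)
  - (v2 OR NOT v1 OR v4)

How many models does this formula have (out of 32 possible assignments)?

2

The models are:
  v1=F v2=T v3=F v4=F v5=F
  v1=T v2=T v3=T v4=T v5=T
That's 2 in total.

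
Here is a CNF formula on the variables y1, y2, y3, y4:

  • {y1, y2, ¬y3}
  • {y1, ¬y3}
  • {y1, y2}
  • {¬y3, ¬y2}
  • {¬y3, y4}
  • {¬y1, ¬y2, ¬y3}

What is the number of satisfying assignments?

7

Satisfying assignments:
  y1=0 y2=1 y3=0 y4=0
  y1=0 y2=1 y3=0 y4=1
  y1=1 y2=0 y3=0 y4=0
  y1=1 y2=0 y3=0 y4=1
  y1=1 y2=0 y3=1 y4=1
  y1=1 y2=1 y3=0 y4=0
  y1=1 y2=1 y3=0 y4=1
That's 7 in total.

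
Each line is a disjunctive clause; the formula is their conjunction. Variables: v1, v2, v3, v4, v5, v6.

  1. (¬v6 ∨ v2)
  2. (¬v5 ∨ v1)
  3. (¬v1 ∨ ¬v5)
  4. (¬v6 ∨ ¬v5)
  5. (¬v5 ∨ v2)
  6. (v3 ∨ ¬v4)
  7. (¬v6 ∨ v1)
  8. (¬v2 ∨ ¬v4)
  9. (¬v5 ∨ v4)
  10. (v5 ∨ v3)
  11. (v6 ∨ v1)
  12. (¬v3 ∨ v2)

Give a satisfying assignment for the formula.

v1=True, v2=True, v3=True, v4=False, v5=False, v6=True

Check each clause:
  1. (v2 ∨ ¬v6) — v2 is true.
  2. (v1 ∨ ¬v5) — v1 is true.
  3. (¬v5 ∨ ¬v1) — ¬v5 is true.
  4. (¬v5 ∨ ¬v6) — ¬v5 is true.
  5. (¬v5 ∨ v2) — v2 is true.
  6. (¬v4 ∨ v3) — v3 is true.
  7. (v1 ∨ ¬v6) — v1 is true.
  8. (¬v2 ∨ ¬v4) — ¬v4 is true.
  9. (¬v5 ∨ v4) — ¬v5 is true.
  10. (v5 ∨ v3) — v3 is true.
  11. (v1 ∨ v6) — v1 is true.
  12. (¬v3 ∨ v2) — v2 is true.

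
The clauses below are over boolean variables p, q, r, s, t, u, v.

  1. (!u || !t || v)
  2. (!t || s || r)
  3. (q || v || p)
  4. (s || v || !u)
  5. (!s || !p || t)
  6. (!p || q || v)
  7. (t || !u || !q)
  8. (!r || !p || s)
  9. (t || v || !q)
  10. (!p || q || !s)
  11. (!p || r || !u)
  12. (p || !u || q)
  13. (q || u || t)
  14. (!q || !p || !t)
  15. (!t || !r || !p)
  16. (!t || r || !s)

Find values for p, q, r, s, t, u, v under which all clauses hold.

p = False, q = True, r = True, s = False, t = True, u = False, v = True

Pure literal: v appears only positively; assign v = True.
Branch on p: take p = False.
Branch on q: take q = True.
Branch on r: take r = True.
The remaining clauses are satisfied by s = False, t = True, u = False.
Check each clause:
  1. (v || !u || !t) — !u is true.
  2. (!t || r || s) — r is true.
  3. (q || v || p) — q is true.
  4. (v || !u || s) — !u is true.
  5. (t || !p || !s) — !s is true.
  6. (v || !p || q) — q is true.
  7. (!u || !q || t) — !u is true.
  8. (!r || !p || s) — !p is true.
  9. (v || t || !q) — t is true.
  10. (q || !p || !s) — q is true.
  11. (r || !u || !p) — !u is true.
  12. (p || !u || q) — q is true.
  13. (t || q || u) — q is true.
  14. (!p || !t || !q) — !p is true.
  15. (!r || !p || !t) — !p is true.
  16. (!t || r || !s) — r is true.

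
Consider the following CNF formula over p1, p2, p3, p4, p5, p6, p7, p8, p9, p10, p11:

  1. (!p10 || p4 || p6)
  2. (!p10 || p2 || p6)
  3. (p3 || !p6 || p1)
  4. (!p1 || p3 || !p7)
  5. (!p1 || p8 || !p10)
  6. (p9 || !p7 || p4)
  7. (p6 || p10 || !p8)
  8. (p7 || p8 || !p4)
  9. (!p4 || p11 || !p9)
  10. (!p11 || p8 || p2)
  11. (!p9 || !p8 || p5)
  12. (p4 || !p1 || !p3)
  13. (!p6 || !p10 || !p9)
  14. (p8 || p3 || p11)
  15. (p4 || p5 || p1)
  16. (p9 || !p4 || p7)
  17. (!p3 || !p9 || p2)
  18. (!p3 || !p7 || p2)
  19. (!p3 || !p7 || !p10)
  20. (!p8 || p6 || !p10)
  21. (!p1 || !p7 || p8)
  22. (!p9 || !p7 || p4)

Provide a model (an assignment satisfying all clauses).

p1=False, p2=True, p3=False, p4=True, p5=False, p6=False, p7=True, p8=False, p9=False, p10=True, p11=True

p2 occurs only positively in the remaining clauses — set p2 = True.
Try p1 = False.
Try p3 = False.
  then p6 is forced to False.
Try p4 = True.
For the remaining variables, p5 = False, p7 = True, p8 = False, p9 = False, p10 = True, p11 = True works.
Check each clause:
  1. (p4 || p6 || !p10) — p4 is true.
  2. (!p10 || p6 || p2) — p2 is true.
  3. (!p6 || p1 || p3) — !p6 is true.
  4. (!p1 || p3 || !p7) — !p1 is true.
  5. (!p10 || !p1 || p8) — !p1 is true.
  6. (!p7 || p4 || p9) — p4 is true.
  7. (p6 || !p8 || p10) — !p8 is true.
  8. (!p4 || p7 || p8) — p7 is true.
  9. (!p4 || p11 || !p9) — p11 is true.
  10. (!p11 || p2 || p8) — p2 is true.
  11. (p5 || !p9 || !p8) — !p8 is true.
  12. (!p1 || !p3 || p4) — p4 is true.
  13. (!p6 || !p10 || !p9) — !p6 is true.
  14. (p11 || p8 || p3) — p11 is true.
  15. (p1 || p4 || p5) — p4 is true.
  16. (p9 || p7 || !p4) — p7 is true.
  17. (!p9 || p2 || !p3) — p2 is true.
  18. (!p3 || !p7 || p2) — p2 is true.
  19. (!p3 || !p10 || !p7) — !p3 is true.
  20. (!p8 || !p10 || p6) — !p8 is true.
  21. (!p1 || p8 || !p7) — !p1 is true.
  22. (!p9 || !p7 || p4) — p4 is true.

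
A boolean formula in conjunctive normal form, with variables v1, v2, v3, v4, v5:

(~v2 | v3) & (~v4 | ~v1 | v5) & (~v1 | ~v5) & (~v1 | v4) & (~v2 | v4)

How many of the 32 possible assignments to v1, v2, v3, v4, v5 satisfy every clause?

10

Split on v1, then v4.
  v1=T, v4=T: a clause becomes empty — 0.
  v1=T, v4=F: a clause becomes empty — 0.
  v1=F, v4=T: v5 free; 3 ways for (v2,v3) × 2^1 = 6.
  v1=F, v4=F: remaining (v2,v3,v5) ∈ {(F,F,F); (F,F,T); (F,T,F); (F,T,T)} — 4.
Total: 0 + 0 + 6 + 4 = 10.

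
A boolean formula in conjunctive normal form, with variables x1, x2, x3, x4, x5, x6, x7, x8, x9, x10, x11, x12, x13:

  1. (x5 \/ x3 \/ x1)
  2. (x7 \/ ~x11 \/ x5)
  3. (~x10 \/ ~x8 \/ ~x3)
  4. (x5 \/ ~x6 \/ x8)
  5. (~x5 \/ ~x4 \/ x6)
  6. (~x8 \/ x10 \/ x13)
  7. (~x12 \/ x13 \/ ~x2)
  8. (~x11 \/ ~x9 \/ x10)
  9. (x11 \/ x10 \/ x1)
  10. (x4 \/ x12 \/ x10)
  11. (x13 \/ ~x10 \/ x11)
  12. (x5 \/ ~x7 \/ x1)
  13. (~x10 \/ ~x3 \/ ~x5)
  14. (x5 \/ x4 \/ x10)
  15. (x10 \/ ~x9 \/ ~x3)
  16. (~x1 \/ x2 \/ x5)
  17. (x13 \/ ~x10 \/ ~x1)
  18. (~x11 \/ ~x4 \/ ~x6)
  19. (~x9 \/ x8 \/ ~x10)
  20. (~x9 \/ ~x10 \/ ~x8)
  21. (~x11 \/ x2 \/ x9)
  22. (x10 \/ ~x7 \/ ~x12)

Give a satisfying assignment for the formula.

x1=F  x2=F  x3=F  x4=F  x5=T  x6=F  x7=F  x8=T  x9=F  x10=T  x11=F  x12=F  x13=T

Pure literal: x13 appears only positively; assign x13 = True.
Try x1 = False.
Branch on x2: take x2 = False.
The remaining clauses are satisfied by x3 = False, x4 = False, x5 = True, x6 = False, x7 = False, x8 = True, x9 = False, x10 = True, x11 = False, x12 = False.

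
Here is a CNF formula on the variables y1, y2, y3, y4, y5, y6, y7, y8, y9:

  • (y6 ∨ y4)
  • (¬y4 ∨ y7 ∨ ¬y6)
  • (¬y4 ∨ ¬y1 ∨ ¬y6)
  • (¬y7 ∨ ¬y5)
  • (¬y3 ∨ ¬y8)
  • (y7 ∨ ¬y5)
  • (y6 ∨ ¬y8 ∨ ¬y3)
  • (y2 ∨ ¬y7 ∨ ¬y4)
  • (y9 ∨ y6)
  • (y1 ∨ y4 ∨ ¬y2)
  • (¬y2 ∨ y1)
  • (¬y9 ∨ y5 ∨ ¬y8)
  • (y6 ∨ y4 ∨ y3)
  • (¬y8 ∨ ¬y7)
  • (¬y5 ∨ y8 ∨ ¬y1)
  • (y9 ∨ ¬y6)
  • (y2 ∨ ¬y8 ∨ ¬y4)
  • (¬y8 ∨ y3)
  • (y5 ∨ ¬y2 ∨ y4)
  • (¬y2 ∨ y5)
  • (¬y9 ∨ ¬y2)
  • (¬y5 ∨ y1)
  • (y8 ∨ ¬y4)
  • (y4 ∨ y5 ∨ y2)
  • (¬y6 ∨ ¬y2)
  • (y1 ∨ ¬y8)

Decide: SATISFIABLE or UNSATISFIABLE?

UNSATISFIABLE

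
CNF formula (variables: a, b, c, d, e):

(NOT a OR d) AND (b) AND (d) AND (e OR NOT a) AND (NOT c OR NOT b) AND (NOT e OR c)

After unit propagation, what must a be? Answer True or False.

False

(b) stands alone — b = True.
Unit clause (d) sets d = True.
In (NOT b OR NOT c), NOT b is now false; NOT c must hold, so c = False.
(c OR NOT e) with c = False leaves only NOT e, so e = False.
From (e OR NOT a) and e = False: a = False.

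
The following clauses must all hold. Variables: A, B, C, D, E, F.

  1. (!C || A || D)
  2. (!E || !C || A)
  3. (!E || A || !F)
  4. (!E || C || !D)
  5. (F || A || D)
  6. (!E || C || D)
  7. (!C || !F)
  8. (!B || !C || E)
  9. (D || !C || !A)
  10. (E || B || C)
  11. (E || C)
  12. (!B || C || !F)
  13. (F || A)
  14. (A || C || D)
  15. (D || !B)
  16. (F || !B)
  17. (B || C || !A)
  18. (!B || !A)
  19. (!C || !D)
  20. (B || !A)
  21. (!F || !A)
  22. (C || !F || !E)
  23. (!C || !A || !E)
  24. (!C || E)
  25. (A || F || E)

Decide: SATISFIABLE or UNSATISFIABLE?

UNSATISFIABLE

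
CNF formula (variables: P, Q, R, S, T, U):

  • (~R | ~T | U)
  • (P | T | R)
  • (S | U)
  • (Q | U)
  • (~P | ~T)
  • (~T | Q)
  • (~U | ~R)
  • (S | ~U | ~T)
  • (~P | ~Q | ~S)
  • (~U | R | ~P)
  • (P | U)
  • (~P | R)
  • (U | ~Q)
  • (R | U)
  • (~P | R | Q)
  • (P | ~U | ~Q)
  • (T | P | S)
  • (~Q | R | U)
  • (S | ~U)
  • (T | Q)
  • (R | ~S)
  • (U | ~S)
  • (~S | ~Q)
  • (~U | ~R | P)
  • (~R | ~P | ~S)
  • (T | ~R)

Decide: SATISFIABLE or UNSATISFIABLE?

UNSATISFIABLE

U = True:
  propagation gives R=False, P=False, T=True, Q=True; an empty clause results — contradiction.
U = False:
  propagation gives S=True; an empty clause results — contradiction.
Every branch closes, so no satisfying assignment exists.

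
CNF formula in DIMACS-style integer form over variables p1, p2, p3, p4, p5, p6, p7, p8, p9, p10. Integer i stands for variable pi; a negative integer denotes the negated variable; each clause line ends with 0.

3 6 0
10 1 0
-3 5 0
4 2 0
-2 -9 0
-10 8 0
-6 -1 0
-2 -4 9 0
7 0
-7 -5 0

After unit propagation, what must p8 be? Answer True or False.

True

(p7) is a unit clause: p7 = True.
(!p7 || !p5): since p7 = True, the clause reduces to (!p5). p5 = False.
From (p5 || !p3) and p5 = False: p3 = False.
(p3 || p6): since p3 = False, the clause reduces to (p6). p6 = True.
In (!p1 || !p6), !p6 is now false; !p1 must hold, so p1 = False.
(p10 || p1) with p1 = False leaves only p10, so p10 = True.
(p8 || !p10): since p10 = True, the clause reduces to (p8). p8 = True.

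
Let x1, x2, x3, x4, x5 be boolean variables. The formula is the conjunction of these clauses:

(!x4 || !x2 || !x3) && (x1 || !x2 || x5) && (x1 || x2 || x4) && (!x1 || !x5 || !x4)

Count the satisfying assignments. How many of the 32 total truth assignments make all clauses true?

18

Case analysis on x1 and x2:
  x1=T, x2=T: 5 of the 8 assignments to (x3,x4,x5) work.
  x1=T, x2=F: x3 free; 3 ways for (x4,x5) × 2^1 = 6.
  x1=F, x2=T: remaining (x3,x4,x5) ∈ {(F,F,T); (F,T,T); (T,F,T)} — 3.
  x1=F, x2=F: remaining (x3,x4,x5) ∈ {(F,T,F); (F,T,T); (T,T,F); (T,T,T)} — 4.
Total: 5 + 6 + 3 + 4 = 18.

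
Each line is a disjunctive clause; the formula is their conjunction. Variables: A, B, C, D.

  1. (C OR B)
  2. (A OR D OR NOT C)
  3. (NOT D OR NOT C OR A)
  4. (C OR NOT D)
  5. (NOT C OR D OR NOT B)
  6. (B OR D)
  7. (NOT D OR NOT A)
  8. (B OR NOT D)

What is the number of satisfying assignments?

The models are:
  A=0 B=1 C=0 D=0
  A=1 B=1 C=0 D=0
That's 2 in total.

2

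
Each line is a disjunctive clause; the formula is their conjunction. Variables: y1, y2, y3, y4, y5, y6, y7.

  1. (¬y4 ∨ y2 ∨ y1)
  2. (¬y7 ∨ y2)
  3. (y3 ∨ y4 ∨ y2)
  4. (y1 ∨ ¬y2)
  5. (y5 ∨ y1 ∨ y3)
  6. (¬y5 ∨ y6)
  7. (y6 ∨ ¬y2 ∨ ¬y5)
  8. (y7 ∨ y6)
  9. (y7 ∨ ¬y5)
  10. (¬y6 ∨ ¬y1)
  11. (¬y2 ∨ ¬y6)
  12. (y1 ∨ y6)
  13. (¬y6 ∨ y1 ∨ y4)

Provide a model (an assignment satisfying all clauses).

Set y1 = True and propagate.
  then y6 is forced to False.
  then y5 is forced to False.
  then y7 is forced to True.
  then y2 is forced to True.
y3, y4 are now unconstrained; take y3 = False, y4 = True.

y1=T, y2=T, y3=F, y4=T, y5=F, y6=F, y7=T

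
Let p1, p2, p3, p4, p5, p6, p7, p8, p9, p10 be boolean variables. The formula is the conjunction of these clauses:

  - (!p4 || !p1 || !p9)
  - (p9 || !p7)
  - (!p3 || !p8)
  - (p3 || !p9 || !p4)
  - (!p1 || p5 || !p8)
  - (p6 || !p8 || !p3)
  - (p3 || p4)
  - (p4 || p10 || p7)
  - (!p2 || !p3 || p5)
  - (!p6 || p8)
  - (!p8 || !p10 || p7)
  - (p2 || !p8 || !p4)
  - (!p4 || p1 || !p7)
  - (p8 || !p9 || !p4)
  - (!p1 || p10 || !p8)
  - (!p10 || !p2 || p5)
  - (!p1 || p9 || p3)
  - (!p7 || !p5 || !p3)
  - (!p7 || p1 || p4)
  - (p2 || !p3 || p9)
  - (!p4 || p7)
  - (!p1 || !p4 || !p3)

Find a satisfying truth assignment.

p1 = T, p2 = F, p3 = T, p4 = F, p5 = F, p6 = F, p7 = T, p8 = F, p9 = T, p10 = T

Try p1 = True.
For the remaining variables, p2 = False, p3 = True, p4 = False, p5 = False, p6 = False, p7 = True, p8 = False, p9 = True, p10 = True works.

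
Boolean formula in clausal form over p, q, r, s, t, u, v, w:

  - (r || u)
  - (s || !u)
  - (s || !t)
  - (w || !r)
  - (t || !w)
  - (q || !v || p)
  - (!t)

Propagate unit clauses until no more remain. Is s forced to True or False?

(!t) stands alone — t = False.
From (!w || t) and t = False: w = False.
(!r || w): since w = False, the clause reduces to (!r). r = False.
In (u || r), r is now false; u must hold, so u = True.
(s || !u): since u = True, the clause reduces to (s). s = True.

True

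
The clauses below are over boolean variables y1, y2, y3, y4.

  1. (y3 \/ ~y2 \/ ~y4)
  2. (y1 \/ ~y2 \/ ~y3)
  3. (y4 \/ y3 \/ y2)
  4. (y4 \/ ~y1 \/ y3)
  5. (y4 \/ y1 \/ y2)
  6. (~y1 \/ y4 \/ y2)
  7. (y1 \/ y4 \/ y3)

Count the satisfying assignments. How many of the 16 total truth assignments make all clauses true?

6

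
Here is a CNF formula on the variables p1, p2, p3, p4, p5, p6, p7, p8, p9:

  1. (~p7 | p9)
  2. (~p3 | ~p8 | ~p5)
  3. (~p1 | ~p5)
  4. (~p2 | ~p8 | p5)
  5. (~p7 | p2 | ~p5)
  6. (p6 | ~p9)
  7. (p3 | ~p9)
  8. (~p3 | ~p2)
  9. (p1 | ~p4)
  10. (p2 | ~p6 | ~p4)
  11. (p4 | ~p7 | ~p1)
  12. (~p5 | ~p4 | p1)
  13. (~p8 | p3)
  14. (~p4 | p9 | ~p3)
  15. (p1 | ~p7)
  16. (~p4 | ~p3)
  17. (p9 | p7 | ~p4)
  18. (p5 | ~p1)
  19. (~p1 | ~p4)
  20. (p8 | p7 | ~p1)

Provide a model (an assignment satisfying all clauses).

p1=F, p2=F, p3=T, p4=F, p5=F, p6=F, p7=F, p8=T, p9=F

Check each clause:
  1. (p9 | ~p7) — ~p7 is true.
  2. (~p5 | ~p3 | ~p8) — ~p5 is true.
  3. (~p1 | ~p5) — ~p5 is true.
  4. (~p2 | ~p8 | p5) — ~p2 is true.
  5. (~p7 | ~p5 | p2) — ~p7 is true.
  6. (p6 | ~p9) — ~p9 is true.
  7. (p3 | ~p9) — p3 is true.
  8. (~p3 | ~p2) — ~p2 is true.
  9. (p1 | ~p4) — ~p4 is true.
  10. (~p4 | ~p6 | p2) — ~p6 is true.
  11. (~p7 | p4 | ~p1) — ~p7 is true.
  12. (~p5 | ~p4 | p1) — ~p5 is true.
  13. (~p8 | p3) — p3 is true.
  14. (p9 | ~p3 | ~p4) — ~p4 is true.
  15. (~p7 | p1) — ~p7 is true.
  16. (~p3 | ~p4) — ~p4 is true.
  17. (p9 | ~p4 | p7) — ~p4 is true.
  18. (~p1 | p5) — ~p1 is true.
  19. (~p4 | ~p1) — ~p4 is true.
  20. (p7 | ~p1 | p8) — p8 is true.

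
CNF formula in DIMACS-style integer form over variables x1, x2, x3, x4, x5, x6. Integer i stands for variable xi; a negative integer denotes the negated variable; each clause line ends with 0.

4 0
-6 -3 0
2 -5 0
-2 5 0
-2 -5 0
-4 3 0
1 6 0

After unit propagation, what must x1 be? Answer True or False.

Unit clause (x4) sets x4 = True.
From (x3 | ~x4) and x4 = True: x3 = True.
In (~x6 | ~x3), ~x3 is now false; ~x6 must hold, so x6 = False.
From (x1 | x6) and x6 = False: x1 = True.

True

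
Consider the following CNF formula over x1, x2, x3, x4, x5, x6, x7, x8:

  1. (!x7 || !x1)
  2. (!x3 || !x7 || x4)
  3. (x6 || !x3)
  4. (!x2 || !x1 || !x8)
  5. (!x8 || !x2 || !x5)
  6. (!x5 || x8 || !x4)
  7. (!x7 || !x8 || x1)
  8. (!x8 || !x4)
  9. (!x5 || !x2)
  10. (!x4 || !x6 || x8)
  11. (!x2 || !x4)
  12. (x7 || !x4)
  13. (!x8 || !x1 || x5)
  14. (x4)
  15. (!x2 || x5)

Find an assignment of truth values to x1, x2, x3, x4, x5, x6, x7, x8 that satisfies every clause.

x1=F  x2=F  x3=F  x4=T  x5=F  x6=F  x7=T  x8=F

Check each clause:
  1. (!x1 || !x7) — !x1 is true.
  2. (!x3 || !x7 || x4) — x4 is true.
  3. (x6 || !x3) — !x3 is true.
  4. (!x2 || !x1 || !x8) — !x8 is true.
  5. (!x5 || !x2 || !x8) — !x8 is true.
  6. (!x4 || x8 || !x5) — !x5 is true.
  7. (!x7 || !x8 || x1) — !x8 is true.
  8. (!x4 || !x8) — !x8 is true.
  9. (!x2 || !x5) — !x5 is true.
  10. (!x4 || x8 || !x6) — !x6 is true.
  11. (!x4 || !x2) — !x2 is true.
  12. (!x4 || x7) — x7 is true.
  13. (!x8 || x5 || !x1) — !x8 is true.
  14. (x4) — x4 is true.
  15. (!x2 || x5) — !x2 is true.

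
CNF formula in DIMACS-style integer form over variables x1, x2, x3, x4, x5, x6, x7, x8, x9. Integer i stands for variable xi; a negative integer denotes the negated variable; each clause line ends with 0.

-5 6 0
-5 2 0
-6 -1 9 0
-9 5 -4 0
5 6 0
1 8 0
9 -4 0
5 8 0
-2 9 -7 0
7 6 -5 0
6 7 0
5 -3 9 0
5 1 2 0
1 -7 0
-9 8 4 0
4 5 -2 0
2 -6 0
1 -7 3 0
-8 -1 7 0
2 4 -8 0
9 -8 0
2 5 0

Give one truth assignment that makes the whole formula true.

x1 = False, x2 = True, x3 = True, x4 = True, x5 = True, x6 = True, x7 = False, x8 = True, x9 = True

Set x1 = False and propagate.
  then x8 is forced to True.
  then x7 is forced to False.
  then x6 is forced to True.
  then x2 is forced to True.
  then x9 is forced to True.
Branch on x4: take x4 = True.
  then x5 is forced to True.
x3 is now unconstrained; take x3 = True.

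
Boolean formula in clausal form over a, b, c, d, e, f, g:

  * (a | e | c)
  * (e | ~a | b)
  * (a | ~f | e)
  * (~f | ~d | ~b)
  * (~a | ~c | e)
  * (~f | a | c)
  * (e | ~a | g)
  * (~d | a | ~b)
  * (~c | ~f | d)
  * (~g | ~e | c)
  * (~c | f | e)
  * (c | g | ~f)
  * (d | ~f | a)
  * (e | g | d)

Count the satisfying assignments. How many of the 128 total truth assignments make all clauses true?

28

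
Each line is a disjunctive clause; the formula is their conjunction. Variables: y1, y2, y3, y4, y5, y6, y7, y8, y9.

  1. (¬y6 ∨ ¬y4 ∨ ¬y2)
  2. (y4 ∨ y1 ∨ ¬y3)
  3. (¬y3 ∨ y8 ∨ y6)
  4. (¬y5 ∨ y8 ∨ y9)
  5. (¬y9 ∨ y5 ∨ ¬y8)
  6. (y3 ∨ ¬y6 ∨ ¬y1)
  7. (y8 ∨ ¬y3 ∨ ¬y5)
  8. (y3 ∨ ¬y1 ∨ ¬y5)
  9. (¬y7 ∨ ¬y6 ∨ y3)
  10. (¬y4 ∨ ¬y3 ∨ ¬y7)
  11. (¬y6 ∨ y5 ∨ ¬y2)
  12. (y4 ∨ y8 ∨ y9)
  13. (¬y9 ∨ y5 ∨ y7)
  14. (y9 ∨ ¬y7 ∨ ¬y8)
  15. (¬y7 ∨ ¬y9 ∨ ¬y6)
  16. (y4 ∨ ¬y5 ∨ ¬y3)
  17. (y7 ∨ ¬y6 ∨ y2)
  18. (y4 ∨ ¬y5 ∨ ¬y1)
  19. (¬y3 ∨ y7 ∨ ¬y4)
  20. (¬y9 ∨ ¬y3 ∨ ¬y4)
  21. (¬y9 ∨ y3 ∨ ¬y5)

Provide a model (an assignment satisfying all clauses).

y1=T, y2=T, y3=T, y4=F, y5=F, y6=F, y7=F, y8=T, y9=F

Check each clause:
  1. (¬y4 ∨ ¬y6 ∨ ¬y2) — ¬y6 is true.
  2. (y4 ∨ y1 ∨ ¬y3) — y1 is true.
  3. (¬y3 ∨ y8 ∨ y6) — y8 is true.
  4. (y9 ∨ y8 ∨ ¬y5) — y8 is true.
  5. (y5 ∨ ¬y9 ∨ ¬y8) — ¬y9 is true.
  6. (¬y1 ∨ y3 ∨ ¬y6) — ¬y6 is true.
  7. (y8 ∨ ¬y5 ∨ ¬y3) — y8 is true.
  8. (y3 ∨ ¬y5 ∨ ¬y1) — y3 is true.
  9. (y3 ∨ ¬y6 ∨ ¬y7) — ¬y7 is true.
  10. (¬y7 ∨ ¬y3 ∨ ¬y4) — ¬y7 is true.
  11. (y5 ∨ ¬y6 ∨ ¬y2) — ¬y6 is true.
  12. (y9 ∨ y4 ∨ y8) — y8 is true.
  13. (y7 ∨ y5 ∨ ¬y9) — ¬y9 is true.
  14. (¬y8 ∨ y9 ∨ ¬y7) — ¬y7 is true.
  15. (¬y7 ∨ ¬y9 ∨ ¬y6) — ¬y7 is true.
  16. (¬y3 ∨ ¬y5 ∨ y4) — ¬y5 is true.
  17. (¬y6 ∨ y7 ∨ y2) — ¬y6 is true.
  18. (y4 ∨ ¬y1 ∨ ¬y5) — ¬y5 is true.
  19. (¬y3 ∨ y7 ∨ ¬y4) — ¬y4 is true.
  20. (¬y3 ∨ ¬y4 ∨ ¬y9) — ¬y4 is true.
  21. (¬y5 ∨ y3 ∨ ¬y9) — y3 is true.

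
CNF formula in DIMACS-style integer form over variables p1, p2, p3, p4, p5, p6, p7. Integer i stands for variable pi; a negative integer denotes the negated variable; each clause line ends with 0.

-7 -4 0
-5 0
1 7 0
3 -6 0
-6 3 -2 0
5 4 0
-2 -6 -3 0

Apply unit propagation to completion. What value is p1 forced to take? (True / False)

(~p5) is a unit clause: p5 = False.
(p4 \/ p5) with p5 = False leaves only p4, so p4 = True.
In (~p4 \/ ~p7), ~p4 is now false; ~p7 must hold, so p7 = False.
(p1 \/ p7): since p7 = False, the clause reduces to (p1). p1 = True.

True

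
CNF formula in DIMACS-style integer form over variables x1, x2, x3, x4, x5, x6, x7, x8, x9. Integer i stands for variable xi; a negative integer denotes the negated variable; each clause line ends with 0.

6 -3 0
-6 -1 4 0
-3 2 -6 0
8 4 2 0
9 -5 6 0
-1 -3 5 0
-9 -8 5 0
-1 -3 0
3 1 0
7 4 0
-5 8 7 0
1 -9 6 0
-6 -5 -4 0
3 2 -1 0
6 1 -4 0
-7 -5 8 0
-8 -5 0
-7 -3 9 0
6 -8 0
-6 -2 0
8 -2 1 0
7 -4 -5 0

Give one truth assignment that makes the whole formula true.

x1=True  x2=True  x3=False  x4=True  x5=False  x6=False  x7=True  x8=False  x9=False

Check each clause:
  1. (¬x3 ∨ x6) — ¬x3 is true.
  2. (x4 ∨ ¬x6 ∨ ¬x1) — ¬x6 is true.
  3. (¬x6 ∨ x2 ∨ ¬x3) — x2 is true.
  4. (x8 ∨ x4 ∨ x2) — x2 is true.
  5. (¬x5 ∨ x6 ∨ x9) — ¬x5 is true.
  6. (¬x1 ∨ x5 ∨ ¬x3) — ¬x3 is true.
  7. (¬x9 ∨ ¬x8 ∨ x5) — ¬x8 is true.
  8. (¬x1 ∨ ¬x3) — ¬x3 is true.
  9. (x3 ∨ x1) — x1 is true.
  10. (x7 ∨ x4) — x4 is true.
  11. (x7 ∨ ¬x5 ∨ x8) — ¬x5 is true.
  12. (¬x9 ∨ x6 ∨ x1) — x1 is true.
  13. (¬x4 ∨ ¬x5 ∨ ¬x6) — ¬x6 is true.
  14. (¬x1 ∨ x2 ∨ x3) — x2 is true.
  15. (x6 ∨ x1 ∨ ¬x4) — x1 is true.
  16. (¬x5 ∨ x8 ∨ ¬x7) — ¬x5 is true.
  17. (¬x8 ∨ ¬x5) — ¬x8 is true.
  18. (x9 ∨ ¬x3 ∨ ¬x7) — ¬x3 is true.
  19. (¬x8 ∨ x6) — ¬x8 is true.
  20. (¬x6 ∨ ¬x2) — ¬x6 is true.
  21. (¬x2 ∨ x8 ∨ x1) — x1 is true.
  22. (¬x4 ∨ x7 ∨ ¬x5) — ¬x5 is true.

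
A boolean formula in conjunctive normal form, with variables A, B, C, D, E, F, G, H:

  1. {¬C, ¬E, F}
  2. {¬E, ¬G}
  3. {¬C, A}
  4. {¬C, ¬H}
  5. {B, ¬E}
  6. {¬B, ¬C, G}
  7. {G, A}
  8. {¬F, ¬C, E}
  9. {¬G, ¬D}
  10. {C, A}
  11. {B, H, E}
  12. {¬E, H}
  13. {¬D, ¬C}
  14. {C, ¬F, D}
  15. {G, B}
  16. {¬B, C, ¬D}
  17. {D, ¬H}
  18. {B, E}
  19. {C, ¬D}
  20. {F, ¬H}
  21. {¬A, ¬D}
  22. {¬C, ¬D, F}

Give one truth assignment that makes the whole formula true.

Try A = True.
  then D is forced to False.
  then H is forced to False.
  then E is forced to False.
  then B is forced to True.
The remaining clauses are satisfied by C = True, F = False, G = True.

A = True, B = True, C = True, D = False, E = False, F = False, G = True, H = False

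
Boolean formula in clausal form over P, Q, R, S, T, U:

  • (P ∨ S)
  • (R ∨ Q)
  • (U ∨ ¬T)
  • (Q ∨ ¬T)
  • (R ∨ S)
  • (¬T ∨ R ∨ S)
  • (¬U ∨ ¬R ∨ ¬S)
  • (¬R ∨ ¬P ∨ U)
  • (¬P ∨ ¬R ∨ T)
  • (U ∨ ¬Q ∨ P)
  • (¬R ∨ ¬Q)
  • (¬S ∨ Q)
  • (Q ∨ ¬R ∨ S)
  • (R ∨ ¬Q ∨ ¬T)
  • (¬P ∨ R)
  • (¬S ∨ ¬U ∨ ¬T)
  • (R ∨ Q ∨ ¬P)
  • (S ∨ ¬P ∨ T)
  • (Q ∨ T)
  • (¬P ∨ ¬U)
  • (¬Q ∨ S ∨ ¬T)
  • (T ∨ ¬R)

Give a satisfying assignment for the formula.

P=False  Q=True  R=False  S=True  T=False  U=True

Branch on P: take P = False.
  then S is forced to True.
  then Q is forced to True.
  then U is forced to True.
  then R is forced to False.
  then T is forced to False.
Every clause has at least one true literal under this assignment.
Check each clause:
  1. (S ∨ P) — S is true.
  2. (R ∨ Q) — Q is true.
  3. (¬T ∨ U) — ¬T is true.
  4. (Q ∨ ¬T) — Q is true.
  5. (S ∨ R) — S is true.
  6. (R ∨ S ∨ ¬T) — S is true.
  7. (¬R ∨ ¬S ∨ ¬U) — ¬R is true.
  8. (U ∨ ¬P ∨ ¬R) — ¬R is true.
  9. (¬R ∨ ¬P ∨ T) — ¬R is true.
  10. (U ∨ ¬Q ∨ P) — U is true.
  11. (¬R ∨ ¬Q) — ¬R is true.
  12. (Q ∨ ¬S) — Q is true.
  13. (¬R ∨ S ∨ Q) — Q is true.
  14. (¬T ∨ R ∨ ¬Q) — ¬T is true.
  15. (R ∨ ¬P) — ¬P is true.
  16. (¬T ∨ ¬S ∨ ¬U) — ¬T is true.
  17. (R ∨ ¬P ∨ Q) — Q is true.
  18. (S ∨ T ∨ ¬P) — S is true.
  19. (Q ∨ T) — Q is true.
  20. (¬U ∨ ¬P) — ¬P is true.
  21. (S ∨ ¬T ∨ ¬Q) — ¬T is true.
  22. (¬R ∨ T) — ¬R is true.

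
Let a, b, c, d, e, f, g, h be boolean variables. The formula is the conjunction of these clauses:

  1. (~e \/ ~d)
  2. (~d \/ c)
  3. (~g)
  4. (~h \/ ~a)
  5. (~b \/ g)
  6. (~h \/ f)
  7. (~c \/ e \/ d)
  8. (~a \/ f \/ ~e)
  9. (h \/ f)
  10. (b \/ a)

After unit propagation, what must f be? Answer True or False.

True

(~g) is a unit clause: g = False.
(~b \/ g) with g = False leaves only ~b, so b = False.
(a \/ b): since b = False, the clause reduces to (a). a = True.
(~h \/ ~a): since a = True, the clause reduces to (~h). h = False.
(f \/ h) with h = False leaves only f, so f = True.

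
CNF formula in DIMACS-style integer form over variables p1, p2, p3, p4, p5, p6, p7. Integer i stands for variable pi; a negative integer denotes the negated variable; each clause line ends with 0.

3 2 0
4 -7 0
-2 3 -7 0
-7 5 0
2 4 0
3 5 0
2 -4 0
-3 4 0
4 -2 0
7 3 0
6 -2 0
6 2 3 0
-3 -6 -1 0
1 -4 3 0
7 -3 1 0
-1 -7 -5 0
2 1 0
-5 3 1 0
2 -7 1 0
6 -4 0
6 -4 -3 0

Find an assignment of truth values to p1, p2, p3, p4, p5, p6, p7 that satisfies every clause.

p1=F, p2=T, p3=T, p4=T, p5=T, p6=T, p7=T

Try p1 = False.
  then p2 is forced to True.
  then p4 is forced to True.
  then p6 is forced to True.
  then p3 is forced to True.
  then p7 is forced to True.
  then p5 is forced to True.
Check each clause:
  1. (p3 \/ p2) — p2 is true.
  2. (~p7 \/ p4) — p4 is true.
  3. (~p7 \/ p3 \/ ~p2) — p3 is true.
  4. (p5 \/ ~p7) — p5 is true.
  5. (p4 \/ p2) — p2 is true.
  6. (p3 \/ p5) — p3 is true.
  7. (p2 \/ ~p4) — p2 is true.
  8. (p4 \/ ~p3) — p4 is true.
  9. (~p2 \/ p4) — p4 is true.
  10. (p7 \/ p3) — p3 is true.
  11. (~p2 \/ p6) — p6 is true.
  12. (p3 \/ p2 \/ p6) — p2 is true.
  13. (~p1 \/ ~p6 \/ ~p3) — ~p1 is true.
  14. (p1 \/ ~p4 \/ p3) — p3 is true.
  15. (~p3 \/ p1 \/ p7) — p7 is true.
  16. (~p1 \/ ~p5 \/ ~p7) — ~p1 is true.
  17. (p2 \/ p1) — p2 is true.
  18. (~p5 \/ p1 \/ p3) — p3 is true.
  19. (p1 \/ ~p7 \/ p2) — p2 is true.
  20. (p6 \/ ~p4) — p6 is true.
  21. (~p3 \/ ~p4 \/ p6) — p6 is true.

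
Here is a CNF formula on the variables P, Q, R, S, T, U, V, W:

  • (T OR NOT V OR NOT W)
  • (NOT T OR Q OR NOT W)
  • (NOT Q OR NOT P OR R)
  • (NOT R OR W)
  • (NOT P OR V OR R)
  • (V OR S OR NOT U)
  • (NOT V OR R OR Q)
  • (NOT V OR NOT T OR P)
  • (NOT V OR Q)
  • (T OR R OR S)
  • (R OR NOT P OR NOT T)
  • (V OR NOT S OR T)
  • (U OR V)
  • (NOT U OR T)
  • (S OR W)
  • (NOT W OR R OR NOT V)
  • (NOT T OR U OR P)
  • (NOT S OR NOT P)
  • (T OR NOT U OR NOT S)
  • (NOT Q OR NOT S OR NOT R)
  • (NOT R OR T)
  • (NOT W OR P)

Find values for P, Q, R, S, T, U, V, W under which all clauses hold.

P=False  Q=True  R=False  S=True  T=False  U=False  V=True  W=False

Check each clause:
  1. (NOT V OR T OR NOT W) — NOT W is true.
  2. (NOT T OR NOT W OR Q) — NOT W is true.
  3. (NOT P OR R OR NOT Q) — NOT P is true.
  4. (W OR NOT R) — NOT R is true.
  5. (V OR NOT P OR R) — NOT P is true.
  6. (NOT U OR V OR S) — NOT U is true.
  7. (NOT V OR R OR Q) — Q is true.
  8. (P OR NOT T OR NOT V) — NOT T is true.
  9. (Q OR NOT V) — Q is true.
  10. (S OR T OR R) — S is true.
  11. (R OR NOT P OR NOT T) — NOT P is true.
  12. (NOT S OR V OR T) — V is true.
  13. (V OR U) — V is true.
  14. (NOT U OR T) — NOT U is true.
  15. (W OR S) — S is true.
  16. (NOT W OR R OR NOT V) — NOT W is true.
  17. (U OR NOT T OR P) — NOT T is true.
  18. (NOT S OR NOT P) — NOT P is true.
  19. (T OR NOT S OR NOT U) — NOT U is true.
  20. (NOT S OR NOT Q OR NOT R) — NOT R is true.
  21. (NOT R OR T) — NOT R is true.
  22. (NOT W OR P) — NOT W is true.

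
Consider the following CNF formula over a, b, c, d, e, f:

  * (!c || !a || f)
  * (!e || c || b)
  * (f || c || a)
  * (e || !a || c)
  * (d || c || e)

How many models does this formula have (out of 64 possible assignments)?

32

Case analysis on c and a:
  c=T, a=T: forces f=T; b, d, e free → 2^3 = 8.
  c=T, a=F: b, d, e, f free → 2^4 = 16.
  c=F, a=T: remaining (b,d,e,f) ∈ {(T,F,T,F); (T,F,T,T); (T,T,T,F); (T,T,T,T)} — 4.
  c=F, a=F: remaining (b,d,e,f) ∈ {(F,T,F,T); (T,F,T,T); (T,T,F,T); (T,T,T,T)} — 4.
Total: 8 + 16 + 4 + 4 = 32.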